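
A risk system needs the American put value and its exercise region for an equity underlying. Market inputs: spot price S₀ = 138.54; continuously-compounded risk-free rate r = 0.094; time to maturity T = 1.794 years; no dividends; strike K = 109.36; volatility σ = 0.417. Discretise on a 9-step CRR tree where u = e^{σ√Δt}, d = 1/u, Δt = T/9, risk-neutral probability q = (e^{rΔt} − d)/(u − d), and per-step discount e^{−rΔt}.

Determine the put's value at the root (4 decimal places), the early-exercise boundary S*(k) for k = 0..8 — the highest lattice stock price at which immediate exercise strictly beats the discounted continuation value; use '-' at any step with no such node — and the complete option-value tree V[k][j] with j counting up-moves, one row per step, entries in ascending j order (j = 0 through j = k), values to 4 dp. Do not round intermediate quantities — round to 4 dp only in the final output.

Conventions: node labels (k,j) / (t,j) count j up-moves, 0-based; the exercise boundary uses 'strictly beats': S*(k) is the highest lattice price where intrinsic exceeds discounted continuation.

price = 9.2648
boundary = - - - - 65.7889 54.6131 65.7889 79.2516 65.7889
tree:
9.2648
14.2653 4.6931
21.3807 7.8006 1.8122
31.0646 12.6562 3.3166 0.4002
43.5711 19.9268 5.9786 0.8222 0.0000
54.7469 30.2015 10.5666 1.6894 0.0000 0.0000
64.0242 43.5711 18.1822 3.4712 0.0000 0.0000 0.0000
71.7255 54.7469 30.1084 7.1320 0.0000 0.0000 0.0000 0.0000
78.1186 64.0242 43.5711 14.6538 0.0000 0.0000 0.0000 0.0000 0.0000
83.4257 71.7255 54.7469 30.1084 0.0000 0.0000 0.0000 0.0000 0.0000 0.0000

Δt=0.19933, u=1.20464, d=0.83013, q=0.50409, disc=e^(-rΔt)=0.98144
k=9 terminal: V=max(K-S,0) → 83.4257 71.7255 54.7469 30.1084 0.0000 0.0000 0.0000 0.0000 0.0000 0.0000
k=8: j=0 S=31.2414 intr=78.1186 cont=76.0886 V=78.1186[EX]; j=1 S=45.3358 intr=64.0242 cont=61.9942 V=64.0242[EX]; j=2 S=65.7889 intr=43.5711 cont=41.5411 V=43.5711[EX]; j=3 S=95.4693 intr=13.8907 cont=14.6538 V=14.6538[hold]; j=4 S=138.5400 intr=0.0000 cont=0.0000 V=0.0000[hold]; j=5 S=201.0418 intr=0.0000 cont=0.0000 V=0.0000[hold]; j=6 S=291.7412 intr=0.0000 cont=0.0000 V=0.0000[hold]; j=7 S=423.3592 intr=0.0000 cont=0.0000 V=0.0000[hold]; j=8 S=614.3563 intr=0.0000 cont=0.0000 V=0.0000[hold]  S*(8)=65.7889
k=7: j=0 S=37.6345 intr=71.7255 cont=69.6955 V=71.7255[EX]; j=1 S=54.6131 intr=54.7469 cont=52.7168 V=54.7469[EX]; j=2 S=79.2516 intr=30.1084 cont=28.4559 V=30.1084[EX]; j=3 S=115.0057 intr=0.0000 cont=7.1320 V=7.1320[hold]; j=4 S=166.8902 intr=0.0000 cont=0.0000 V=0.0000[hold]; j=5 S=242.1821 intr=0.0000 cont=0.0000 V=0.0000[hold]; j=6 S=351.4418 intr=0.0000 cont=0.0000 V=0.0000[hold]; j=7 S=509.9935 intr=0.0000 cont=0.0000 V=0.0000[hold]  S*(7)=79.2516
k=6: j=0 S=45.3358 intr=64.0242 cont=61.9942 V=64.0242[EX]; j=1 S=65.7889 intr=43.5711 cont=41.5411 V=43.5711[EX]; j=2 S=95.4693 intr=13.8907 cont=18.1822 V=18.1822[hold]; j=3 S=138.5400 intr=0.0000 cont=3.4712 V=3.4712[hold]; j=4 S=201.0418 intr=0.0000 cont=0.0000 V=0.0000[hold]; j=5 S=291.7412 intr=0.0000 cont=0.0000 V=0.0000[hold]; j=6 S=423.3592 intr=0.0000 cont=0.0000 V=0.0000[hold]  S*(6)=65.7889
k=5: j=0 S=54.6131 intr=54.7469 cont=52.7168 V=54.7469[EX]; j=1 S=79.2516 intr=30.1084 cont=30.2015 V=30.2015[hold]; j=2 S=115.0057 intr=0.0000 cont=10.5666 V=10.5666[hold]; j=3 S=166.8902 intr=0.0000 cont=1.6894 V=1.6894[hold]; j=4 S=242.1821 intr=0.0000 cont=0.0000 V=0.0000[hold]; j=5 S=351.4418 intr=0.0000 cont=0.0000 V=0.0000[hold]  S*(5)=54.6131
k=4: j=0 S=65.7889 intr=43.5711 cont=41.5872 V=43.5711[EX]; j=1 S=95.4693 intr=13.8907 cont=19.9268 V=19.9268[hold]; j=2 S=138.5400 intr=0.0000 cont=5.9786 V=5.9786[hold]; j=3 S=201.0418 intr=0.0000 cont=0.8222 V=0.8222[hold]; j=4 S=291.7412 intr=0.0000 cont=0.0000 V=0.0000[hold]  S*(4)=65.7889
k=3: j=0 S=79.2516 intr=30.1084 cont=31.0646 V=31.0646[hold]; j=1 S=115.0057 intr=0.0000 cont=12.6562 V=12.6562[hold]; j=2 S=166.8902 intr=0.0000 cont=3.3166 V=3.3166[hold]; j=3 S=242.1821 intr=0.0000 cont=0.4002 V=0.4002[hold]  S*(3)=-
k=2: j=0 S=95.4693 intr=13.8907 cont=21.3807 V=21.3807[hold]; j=1 S=138.5400 intr=0.0000 cont=7.8006 V=7.8006[hold]; j=2 S=201.0418 intr=0.0000 cont=1.8122 V=1.8122[hold]  S*(2)=-
k=1: j=0 S=115.0057 intr=0.0000 cont=14.2653 V=14.2653[hold]; j=1 S=166.8902 intr=0.0000 cont=4.6931 V=4.6931[hold]  S*(1)=-
k=0: j=0 S=138.5400 intr=0.0000 cont=9.2648 V=9.2648[hold]  S*(0)=-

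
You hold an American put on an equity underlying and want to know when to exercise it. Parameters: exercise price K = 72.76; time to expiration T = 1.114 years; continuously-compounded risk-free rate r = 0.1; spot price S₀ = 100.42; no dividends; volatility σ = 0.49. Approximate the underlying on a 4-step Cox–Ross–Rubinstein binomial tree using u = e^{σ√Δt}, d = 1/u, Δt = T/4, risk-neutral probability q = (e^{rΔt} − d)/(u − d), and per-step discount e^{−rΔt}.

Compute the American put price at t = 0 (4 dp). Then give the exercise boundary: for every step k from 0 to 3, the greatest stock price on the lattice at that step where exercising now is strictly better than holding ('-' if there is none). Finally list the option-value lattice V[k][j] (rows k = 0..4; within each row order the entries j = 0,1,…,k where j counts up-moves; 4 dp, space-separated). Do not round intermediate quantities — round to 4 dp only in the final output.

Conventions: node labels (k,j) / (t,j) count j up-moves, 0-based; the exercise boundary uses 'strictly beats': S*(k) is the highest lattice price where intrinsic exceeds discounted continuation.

price = 5.4937
boundary = - - - 46.2285
tree:
5.4937
9.5581 1.5754
16.2133 3.1745 0.0000
26.5315 6.3966 0.0000 0.0000
37.0651 12.8894 0.0000 0.0000 0.0000

params: Δt=0.27850 u=1.29510 d=0.77214 q=0.48971 e^(-rΔt)=0.97253
t_4 payoffs: 37.0651 12.8894 0.0000 0.0000 0.0000
t_3: node(3,0) S=46.2285 payoff=26.5315 vs cont=24.5331 → 26.5315 [stop]  node(3,1) S=77.5384 payoff=0.0000 vs cont=6.3966 → 6.3966 [wait]  node(3,2) S=130.0540 payoff=0.0000 vs cont=0.0000 → 0.0000 [wait]  node(3,3) S=218.1376 payoff=0.0000 vs cont=0.0000 → 0.0000 [wait]  ⇒ S*(3)=46.2285
t_2: node(2,0) S=59.8706 payoff=12.8894 vs cont=16.2133 → 16.2133 [wait]  node(2,1) S=100.4200 payoff=0.0000 vs cont=3.1745 → 3.1745 [wait]  node(2,2) S=168.4330 payoff=0.0000 vs cont=0.0000 → 0.0000 [wait]  ⇒ S*(2)=-
t_1: node(1,0) S=77.5384 payoff=0.0000 vs cont=9.5581 → 9.5581 [wait]  node(1,1) S=130.0540 payoff=0.0000 vs cont=1.5754 → 1.5754 [wait]  ⇒ S*(1)=-
t_0: node(0,0) S=100.4200 payoff=0.0000 vs cont=5.4937 → 5.4937 [wait]  ⇒ S*(0)=-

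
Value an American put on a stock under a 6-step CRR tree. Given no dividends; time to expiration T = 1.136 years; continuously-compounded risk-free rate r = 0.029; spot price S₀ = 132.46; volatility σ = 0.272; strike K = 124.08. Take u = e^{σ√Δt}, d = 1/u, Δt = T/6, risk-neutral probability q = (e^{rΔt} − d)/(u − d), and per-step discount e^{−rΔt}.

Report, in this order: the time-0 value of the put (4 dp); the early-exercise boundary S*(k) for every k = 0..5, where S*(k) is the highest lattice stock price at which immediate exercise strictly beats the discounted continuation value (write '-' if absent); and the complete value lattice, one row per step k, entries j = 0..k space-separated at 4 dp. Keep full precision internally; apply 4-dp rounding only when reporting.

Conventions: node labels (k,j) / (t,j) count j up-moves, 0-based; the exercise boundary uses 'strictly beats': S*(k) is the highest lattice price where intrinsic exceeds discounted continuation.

Δt=0.18933  u=1.12564  d=0.88838  q=0.49365  discount=0.99452
step 6 (expiry): payoffs max(K−S,0) = 58.9648 41.5745 19.5397 0.0000 0.0000 0.0000 0.0000
step 5: (k=5,j=0): S=73.2964, K−S=50.7836, hold=50.1042 ⇒ V=50.7836 exercise | (k=5,j=1): S=92.8717, K−S=31.2083, hold=30.5289 ⇒ V=31.2083 exercise | (k=5,j=2): S=117.6750, K−S=6.4050, hold=9.8397 ⇒ V=9.8397 continue | (k=5,j=3): S=149.1026, K−S=0.0000, hold=0.0000 ⇒ V=0.0000 continue | (k=5,j=4): S=188.9235, K−S=0.0000, hold=0.0000 ⇒ V=0.0000 continue | (k=5,j=5): S=239.3795, K−S=0.0000, hold=0.0000 ⇒ V=0.0000 continue  boundary S*=92.8717
step 4: (k=4,j=0): S=82.5055, K−S=41.5745, hold=40.8951 ⇒ V=41.5745 exercise | (k=4,j=1): S=104.5403, K−S=19.5397, hold=20.5465 ⇒ V=20.5465 continue | (k=4,j=2): S=132.4600, K−S=0.0000, hold=4.9550 ⇒ V=4.9550 continue | (k=4,j=3): S=167.8362, K−S=0.0000, hold=0.0000 ⇒ V=0.0000 continue | (k=4,j=4): S=212.6603, K−S=0.0000, hold=0.0000 ⇒ V=0.0000 continue  boundary S*=82.5055
step 3: (k=3,j=0): S=92.8717, K−S=31.2083, hold=31.0232 ⇒ V=31.2083 exercise | (k=3,j=1): S=117.6750, K−S=6.4050, hold=12.7794 ⇒ V=12.7794 continue | (k=3,j=2): S=149.1026, K−S=0.0000, hold=2.4952 ⇒ V=2.4952 continue | (k=3,j=3): S=188.9235, K−S=0.0000, hold=0.0000 ⇒ V=0.0000 continue  boundary S*=92.8717
step 2: (k=2,j=0): S=104.5403, K−S=19.5397, hold=21.9898 ⇒ V=21.9898 continue | (k=2,j=1): S=132.4600, K−S=0.0000, hold=7.6604 ⇒ V=7.6604 continue | (k=2,j=2): S=167.8362, K−S=0.0000, hold=1.2565 ⇒ V=1.2565 continue  boundary S*=-
step 1: (k=1,j=0): S=117.6750, K−S=6.4050, hold=14.8344 ⇒ V=14.8344 continue | (k=1,j=1): S=149.1026, K−S=0.0000, hold=4.4745 ⇒ V=4.4745 continue  boundary S*=-
step 0: (k=0,j=0): S=132.4600, K−S=0.0000, hold=9.6670 ⇒ V=9.6670 continue  boundary S*=-

price = 9.6670
boundary = - - - 92.8717 82.5055 92.8717
tree:
9.6670
14.8344 4.4745
21.9898 7.6604 1.2565
31.2083 12.7794 2.4952 0.0000
41.5745 20.5465 4.9550 0.0000 0.0000
50.7836 31.2083 9.8397 0.0000 0.0000 0.0000
58.9648 41.5745 19.5397 0.0000 0.0000 0.0000 0.0000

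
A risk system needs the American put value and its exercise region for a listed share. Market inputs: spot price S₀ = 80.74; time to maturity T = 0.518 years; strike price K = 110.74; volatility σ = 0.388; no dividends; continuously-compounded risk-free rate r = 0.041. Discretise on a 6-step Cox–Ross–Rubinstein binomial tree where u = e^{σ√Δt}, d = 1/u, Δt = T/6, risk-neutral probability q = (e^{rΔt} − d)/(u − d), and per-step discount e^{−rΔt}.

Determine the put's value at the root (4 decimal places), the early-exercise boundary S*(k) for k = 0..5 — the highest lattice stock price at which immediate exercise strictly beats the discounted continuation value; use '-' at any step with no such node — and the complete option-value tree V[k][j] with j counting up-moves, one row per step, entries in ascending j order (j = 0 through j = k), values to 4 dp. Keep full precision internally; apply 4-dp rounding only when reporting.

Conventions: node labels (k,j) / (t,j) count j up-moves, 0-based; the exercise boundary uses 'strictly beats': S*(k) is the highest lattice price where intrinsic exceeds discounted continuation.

params: Δt=0.08633 u=1.12076 d=0.89225 q=0.48705 e^(-rΔt)=0.99647
t_6 payoffs: 70.0001 59.5667 46.4615 30.0000 9.3228 0.0000 0.0000
t_5: node(5,0) S=45.6596 payoff=65.0804 vs cont=64.6892 → 65.0804 [stop]  node(5,1) S=57.3528 payoff=53.3872 vs cont=52.9959 → 53.3872 [stop]  node(5,2) S=72.0406 payoff=38.6994 vs cont=38.3081 → 38.6994 [stop]  node(5,3) S=90.4899 payoff=20.2501 vs cont=19.8588 → 20.2501 [stop]  node(5,4) S=113.6640 payoff=0.0000 vs cont=4.7653 → 4.7653 [wait]  node(5,5) S=142.7729 payoff=0.0000 vs cont=0.0000 → 0.0000 [wait]  ⇒ S*(5)=90.4899
t_4: node(4,0) S=51.1733 payoff=59.5667 vs cont=59.1754 → 59.5667 [stop]  node(4,1) S=64.2785 payoff=46.4615 vs cont=46.0702 → 46.4615 [stop]  node(4,2) S=80.7400 payoff=30.0000 vs cont=29.6087 → 30.0000 [stop]  node(4,3) S=101.4172 payoff=9.3228 vs cont=12.6633 → 12.6633 [wait]  node(4,4) S=127.3897 payoff=0.0000 vs cont=2.4357 → 2.4357 [wait]  ⇒ S*(4)=80.7400
t_3: node(3,0) S=57.3528 payoff=53.3872 vs cont=52.9959 → 53.3872 [stop]  node(3,1) S=72.0406 payoff=38.6994 vs cont=38.3081 → 38.6994 [stop]  node(3,2) S=90.4899 payoff=20.2501 vs cont=21.4800 → 21.4800 [wait]  node(3,3) S=113.6640 payoff=0.0000 vs cont=7.6548 → 7.6548 [wait]  ⇒ S*(3)=72.0406
t_2: node(2,0) S=64.2785 payoff=46.4615 vs cont=46.0702 → 46.4615 [stop]  node(2,1) S=80.7400 payoff=30.0000 vs cont=30.2056 → 30.2056 [wait]  node(2,2) S=101.4172 payoff=9.3228 vs cont=14.6944 → 14.6944 [wait]  ⇒ S*(2)=64.2785
t_1: node(1,0) S=72.0406 payoff=38.6994 vs cont=38.4079 → 38.6994 [stop]  node(1,1) S=90.4899 payoff=20.2501 vs cont=22.5709 → 22.5709 [wait]  ⇒ S*(1)=72.0406
t_0: node(0,0) S=80.7400 payoff=30.0000 vs cont=30.7351 → 30.7351 [wait]  ⇒ S*(0)=-

price = 30.7351
boundary = - 72.0406 64.2785 72.0406 80.7400 90.4899
tree:
30.7351
38.6994 22.5709
46.4615 30.2056 14.6944
53.3872 38.6994 21.4800 7.6548
59.5667 46.4615 30.0000 12.6633 2.4357
65.0804 53.3872 38.6994 20.2501 4.7653 0.0000
70.0001 59.5667 46.4615 30.0000 9.3228 0.0000 0.0000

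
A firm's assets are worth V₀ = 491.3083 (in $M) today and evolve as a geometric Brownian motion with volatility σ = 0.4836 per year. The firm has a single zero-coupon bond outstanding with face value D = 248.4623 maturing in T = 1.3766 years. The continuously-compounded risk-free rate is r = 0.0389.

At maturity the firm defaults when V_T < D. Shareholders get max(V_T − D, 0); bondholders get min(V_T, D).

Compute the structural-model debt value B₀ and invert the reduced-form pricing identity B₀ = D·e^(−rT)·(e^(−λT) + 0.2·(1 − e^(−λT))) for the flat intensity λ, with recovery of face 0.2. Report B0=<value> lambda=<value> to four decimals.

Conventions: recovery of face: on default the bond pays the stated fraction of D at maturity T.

With assets at 491.3083 and a single debt payment of 248.4623 at 1.3766 years:
d₁ = [ln(V₀/D) + (r + σ²/2)T] / (σ√T)
   = [ln(491.3083/248.4623) + (0.0389 + 0.5·0.4836²)·1.3766] / (0.4836·√1.3766)
   = [0.681781 + 0.214522] / 0.567401 = 1.579663
d₂ = d₁ − σ√T = 1.579663 − 0.567401 = 1.012262
N(d₁) = 0.942908,  N(d₂) = 0.844294,  e^(−rT) = 0.947859
E₀ = V₀·N(d₁) − D·e^(−rT)·N(d₂)
   = 491.3083·0.942908 − 248.4623·0.947859·0.844294 = 264.421315
B₀ = V₀ − E₀ = 491.3083 − 264.421315 = 226.886985
e^(−λT) = (B₀·e^(rT)/D − 0.2)/(1 − 0.2) = (226.8870·1.055009/248.4623 − 0.2)/0.8 = 0.95424675
λ = −ln(0.95424675)/1.3766 = 0.034021

B0=226.8870 lambda=0.0340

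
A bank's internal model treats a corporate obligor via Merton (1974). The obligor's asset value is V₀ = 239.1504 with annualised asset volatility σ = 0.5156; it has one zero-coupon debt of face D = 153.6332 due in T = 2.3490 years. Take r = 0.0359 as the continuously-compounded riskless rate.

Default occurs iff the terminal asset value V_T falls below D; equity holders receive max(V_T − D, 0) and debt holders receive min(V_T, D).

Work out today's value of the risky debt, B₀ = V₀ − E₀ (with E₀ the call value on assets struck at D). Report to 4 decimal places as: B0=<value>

B0=120.1936

With assets at 239.1504 and a single debt payment of 153.6332 at 2.3490 years:
d₁ = [ln(V₀/D) + (r + σ²/2)T] / (σ√T)
   = [ln(239.1504/153.6332) + (0.0359 + 0.5·0.5156²)·2.3490] / (0.5156·√2.3490)
   = [0.442525 + 0.396562] / 0.790232 = 1.061824
d₂ = d₁ − σ√T = 1.061824 − 0.790232 = 0.271592
N(d₁) = 0.855842,  N(d₂) = 0.607032,  e^(−rT) = 0.919129
E₀ = V₀·N(d₁) − D·e^(−rT)·N(d₂)
   = 239.1504·0.855842 − 153.6332·0.919129·0.607032 = 118.956777
B₀ = V₀ − E₀ = 239.1504 − 118.956777 = 120.193623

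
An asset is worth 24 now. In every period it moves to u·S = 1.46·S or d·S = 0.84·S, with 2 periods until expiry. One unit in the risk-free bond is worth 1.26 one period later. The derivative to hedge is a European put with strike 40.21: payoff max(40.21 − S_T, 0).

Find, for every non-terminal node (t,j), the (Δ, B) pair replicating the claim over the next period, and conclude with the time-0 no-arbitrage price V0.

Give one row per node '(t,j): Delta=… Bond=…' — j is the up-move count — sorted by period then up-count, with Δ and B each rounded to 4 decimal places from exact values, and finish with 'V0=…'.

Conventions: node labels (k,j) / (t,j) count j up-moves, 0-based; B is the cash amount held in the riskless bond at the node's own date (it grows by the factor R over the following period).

Arbitrage-free pricing uses the up-move probability p* = (R−d)/(u−d) = 0.6774, discounting each step at R = 1.26.
Expiry values: V(2,0)=23.2756, V(2,1)=10.7764, V(2,2)=0.0000
  t=1,j=0: stock 20.1600 → up 29.4336 (V=10.7764), down 16.9344 (V=23.2756). Price 11.7527; hedge Δ=-1.0000, bond B=31.9127.
  t=1,j=1: stock 35.0400 → up 51.1584 (V=0.0000), down 29.4336 (V=10.7764). Price 2.7589; hedge Δ=-0.4960, bond B=20.1402.
  t=0,j=0: stock 24.0000 → up 35.0400 (V=2.7589), down 20.1600 (V=11.7527). Price 4.4922; hedge Δ=-0.6044, bond B=18.9983.
Check: Δ(0,0)·S0 + B(0,0) = 4.4922 = V0.

(0,0): Delta=-0.6044 Bond=18.9983
(1,0): Delta=-1.0000 Bond=31.9127
(1,1): Delta=-0.4960 Bond=20.1402
V0=4.4922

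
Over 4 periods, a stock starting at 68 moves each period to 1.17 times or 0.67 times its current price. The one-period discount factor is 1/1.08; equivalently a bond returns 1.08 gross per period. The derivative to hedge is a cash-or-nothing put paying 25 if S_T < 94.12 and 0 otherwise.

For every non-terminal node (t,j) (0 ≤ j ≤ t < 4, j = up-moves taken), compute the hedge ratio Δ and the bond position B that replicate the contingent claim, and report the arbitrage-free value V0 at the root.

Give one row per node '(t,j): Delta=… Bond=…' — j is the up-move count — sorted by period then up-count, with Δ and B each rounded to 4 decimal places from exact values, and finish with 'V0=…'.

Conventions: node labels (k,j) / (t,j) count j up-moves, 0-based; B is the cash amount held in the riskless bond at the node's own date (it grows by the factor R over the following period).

No-arbitrage ⇒ martingale measure with p* = (R−d)/(u−d) = 0.8200.
Terminal payoffs: V(4,0)=25.0000, V(4,1)=25.0000, V(4,2)=25.0000, V(4,3)=25.0000, V(4,4)=0.0000
(3,0): S=20.4519. Δ = (V_up−V_dn)/(S_up−S_dn) = (25.0000−25.0000)/(23.9287−13.7028) = 0.0000. V = [p*·25.0000 + (1−p*)·25.0000]/1.08 = 23.1481. B = V − Δ·S = 23.1481.
(3,1): S=35.7145. Δ = (V_up−V_dn)/(S_up−S_dn) = (25.0000−25.0000)/(41.7859−23.9287) = 0.0000. V = [p*·25.0000 + (1−p*)·25.0000]/1.08 = 23.1481. B = V − Δ·S = 23.1481.
(3,2): S=62.3671. Δ = (V_up−V_dn)/(S_up−S_dn) = (25.0000−25.0000)/(72.9695−41.7859) = 0.0000. V = [p*·25.0000 + (1−p*)·25.0000]/1.08 = 23.1481. B = V − Δ·S = 23.1481.
(3,3): S=108.9097. Δ = (V_up−V_dn)/(S_up−S_dn) = (0.0000−25.0000)/(127.4243−72.9695) = -0.4591. V = [p*·0.0000 + (1−p*)·25.0000]/1.08 = 4.1667. B = V − Δ·S = 54.1667.
(2,0): S=30.5252. Δ = (V_up−V_dn)/(S_up−S_dn) = (23.1481−23.1481)/(35.7145−20.4519) = 0.0000. V = [p*·23.1481 + (1−p*)·23.1481]/1.08 = 21.4335. B = V − Δ·S = 21.4335.
(2,1): S=53.3052. Δ = (V_up−V_dn)/(S_up−S_dn) = (23.1481−23.1481)/(62.3671−35.7145) = 0.0000. V = [p*·23.1481 + (1−p*)·23.1481]/1.08 = 21.4335. B = V − Δ·S = 21.4335.
(2,2): S=93.0852. Δ = (V_up−V_dn)/(S_up−S_dn) = (4.1667−23.1481)/(108.9097−62.3671) = -0.4078. V = [p*·4.1667 + (1−p*)·23.1481]/1.08 = 7.0216. B = V − Δ·S = 44.9846.
(1,0): S=45.5600. Δ = (V_up−V_dn)/(S_up−S_dn) = (21.4335−21.4335)/(53.3052−30.5252) = 0.0000. V = [p*·21.4335 + (1−p*)·21.4335]/1.08 = 19.8458. B = V − Δ·S = 19.8458.
(1,1): S=79.5600. Δ = (V_up−V_dn)/(S_up−S_dn) = (7.0216−21.4335)/(93.0852−53.3052) = -0.3623. V = [p*·7.0216 + (1−p*)·21.4335]/1.08 = 8.9035. B = V − Δ·S = 37.7272.
(0,0): S=68.0000. Δ = (V_up−V_dn)/(S_up−S_dn) = (8.9035−19.8458)/(79.5600−45.5600) = -0.3218. V = [p*·8.9035 + (1−p*)·19.8458]/1.08 = 10.0677. B = V − Δ·S = 31.9524.
Sanity check at the root: Δ(0,0)·S0 + B(0,0) reproduces V0 = 10.0677.

(0,0): Delta=-0.3218 Bond=31.9524
(1,0): Delta=0.0000 Bond=19.8458
(1,1): Delta=-0.3623 Bond=37.7272
(2,0): Delta=0.0000 Bond=21.4335
(2,1): Delta=0.0000 Bond=21.4335
(2,2): Delta=-0.4078 Bond=44.9846
(3,0): Delta=0.0000 Bond=23.1481
(3,1): Delta=0.0000 Bond=23.1481
(3,2): Delta=0.0000 Bond=23.1481
(3,3): Delta=-0.4591 Bond=54.1667
V0=10.0677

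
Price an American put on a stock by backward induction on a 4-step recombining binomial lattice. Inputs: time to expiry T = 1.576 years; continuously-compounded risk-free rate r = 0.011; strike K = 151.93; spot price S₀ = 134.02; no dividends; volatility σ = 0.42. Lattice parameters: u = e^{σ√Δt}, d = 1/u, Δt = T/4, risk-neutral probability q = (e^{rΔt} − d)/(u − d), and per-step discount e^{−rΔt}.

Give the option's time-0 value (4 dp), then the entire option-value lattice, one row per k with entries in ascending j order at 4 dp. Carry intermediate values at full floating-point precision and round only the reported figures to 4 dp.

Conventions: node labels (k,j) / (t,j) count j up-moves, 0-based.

price = 38.9386
tree:
38.9386
54.3253 19.9441
72.8290 31.5566 5.5162
91.1601 48.9683 9.9396 0.0000
105.2431 72.8290 17.9100 0.0000 0.0000

params: Δt=0.39400 u=1.30165 d=0.76826 q=0.44261 e^(-rΔt)=0.99568
t_4 payoffs: 105.2431 72.8290 17.9100 0.0000 0.0000
k=3: node(3,0) S=60.7699 payoff=91.1601 vs cont=90.5031 → 91.1601 [stop]  node(3,1) S=102.9617 payoff=48.9683 vs cont=48.3112 → 48.9683 [stop]  node(3,2) S=174.4469 payoff=0.0000 vs cont=9.9396 → 9.9396 [wait]  node(3,3) S=295.5635 payoff=0.0000 vs cont=0.0000 → 0.0000 [wait]
k=2: node(2,0) S=79.1010 payoff=72.8290 vs cont=72.1719 → 72.8290 [stop]  node(2,1) S=134.0200 payoff=17.9100 vs cont=31.5566 → 31.5566 [wait]  node(2,2) S=227.0686 payoff=0.0000 vs cont=5.5162 → 5.5162 [wait]
k=1: node(1,0) S=102.9617 payoff=48.9683 vs cont=54.3253 → 54.3253 [wait]  node(1,1) S=174.4469 payoff=0.0000 vs cont=19.9441 → 19.9441 [wait]
k=0: node(0,0) S=134.0200 payoff=17.9100 vs cont=38.9386 → 38.9386 [wait]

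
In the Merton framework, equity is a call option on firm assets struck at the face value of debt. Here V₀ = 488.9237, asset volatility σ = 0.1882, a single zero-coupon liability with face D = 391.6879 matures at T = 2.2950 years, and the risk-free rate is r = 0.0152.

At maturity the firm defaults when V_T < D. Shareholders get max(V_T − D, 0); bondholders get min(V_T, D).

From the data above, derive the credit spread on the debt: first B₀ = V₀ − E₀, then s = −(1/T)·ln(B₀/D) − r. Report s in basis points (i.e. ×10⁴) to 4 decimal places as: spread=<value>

With assets at 488.9237 and a single debt payment of 391.6879 at 2.2950 years:
d₁ = [ln(V₀/D) + (r + σ²/2)T] / (σ√T)
   = [ln(488.9237/391.6879) + (0.0152 + 0.5·0.1882²)·2.2950] / (0.1882·√2.2950)
   = [0.221741 + 0.075528] / 0.285109 = 1.042649
d₂ = d₁ − σ√T = 1.042649 − 0.285109 = 0.757540
N(d₁) = 0.851445,  N(d₂) = 0.775637,  e^(−rT) = 0.965717
E₀ = V₀·N(d₁) − D·e^(−rT)·N(d₂)
   = 488.9237·0.851445 − 391.6879·0.965717·0.775637 = 122.899181
B₀ = V₀ − E₀ = 488.9237 − 122.899181 = 366.024519
spread = −(1/T)·ln(B₀/D) − r = −(1/2.2950)·ln(366.024519/391.6879) − 0.0152 = 0.01432724
in basis points: 0.01432724 × 10⁴ = 143.2724 bp

spread=143.2724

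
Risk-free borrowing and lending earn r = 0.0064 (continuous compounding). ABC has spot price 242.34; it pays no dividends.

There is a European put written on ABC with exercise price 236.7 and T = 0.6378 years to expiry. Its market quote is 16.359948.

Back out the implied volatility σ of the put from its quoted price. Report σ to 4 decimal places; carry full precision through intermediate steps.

sigma = 0.2563

At σ = 0.2563 the Black–Scholes value reproduces the quote:
σ√T = 0.2563·√0.6378 = 0.204687
d₁ = (ln(S/K) + (r+σ²/2)T) / (σ√T) = (ln(242.34/236.7) + (0.0064+0.2563²/2)·0.6378) / 0.204687 = (0.023548 + 0.025030) / 0.204687 = 0.237331
d₂ = d₁ − σ√T = 0.237331 − 0.204687 = 0.032643
e^{−rT} = 0.995926
N(−d₁) = 0.406200,  N(−d₂) = 0.486980
V = K·e^{−rT}·N(−d₂) − S·N(−d₁) = 114.798500 − 98.438553 = 16.359948 (matching the quote); vega is positive throughout, so no other σ reproduces this price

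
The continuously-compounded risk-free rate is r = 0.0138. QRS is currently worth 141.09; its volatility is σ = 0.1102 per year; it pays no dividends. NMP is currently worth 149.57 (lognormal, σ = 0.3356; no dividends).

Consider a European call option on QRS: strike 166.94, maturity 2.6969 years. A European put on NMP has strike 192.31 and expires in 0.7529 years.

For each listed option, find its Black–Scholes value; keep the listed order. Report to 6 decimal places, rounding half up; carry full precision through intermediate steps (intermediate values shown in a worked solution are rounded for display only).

[QRS call K=166.94]
σ√T = 0.1102·√2.6969 = 0.180973
d₁ = (ln(S/K) + (r+σ²/2)T) / (σ√T) = (ln(141.09/166.94) + (0.0138+0.1102²/2)·2.6969) / 0.180973 = (-0.168236 + 0.053593) / 0.180973 = -0.633484
d₂ = d₁ − σ√T = -0.633484 − 0.180973 = -0.814457
e^{−rT} = 0.963467
N(d₁) = 0.263209,  N(d₂) = 0.207691
price = S·N(d₁) − K·e^{−rT}·N(d₂) = 37.136114 − 33.405334 = 3.730780
[NMP put K=192.31]
σ√T = 0.3356·√0.7529 = 0.291199
d₁ = (ln(S/K) + (r+σ²/2)T) / (σ√T) = (ln(149.57/192.31) + (0.0138+0.3356²/2)·0.7529) / 0.291199 = (-0.251344 + 0.052789) / 0.291199 = -0.681854
d₂ = d₁ − σ√T = -0.681854 − 0.291199 = -0.973054
e^{−rT} = 0.989664
N(−d₁) = 0.752334,  N(−d₂) = 0.834737
price = K·e^{−rT}·N(−d₂) − S·N(−d₁) = 158.868950 − 112.526654 = 46.342296

price(QRS call K=166.94) = 3.730780
price(NMP put K=192.31) = 46.342296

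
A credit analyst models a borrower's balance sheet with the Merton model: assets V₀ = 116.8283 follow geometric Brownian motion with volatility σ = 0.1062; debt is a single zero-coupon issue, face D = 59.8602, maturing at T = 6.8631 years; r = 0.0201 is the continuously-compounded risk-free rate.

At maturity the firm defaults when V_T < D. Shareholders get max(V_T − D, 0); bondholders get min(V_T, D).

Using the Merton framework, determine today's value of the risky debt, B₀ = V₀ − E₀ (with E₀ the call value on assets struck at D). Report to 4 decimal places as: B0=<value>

B0=52.1351

With assets at 116.8283 and a single debt payment of 59.8602 at 6.8631 years:
d₁ = [ln(V₀/D) + (r + σ²/2)T] / (σ√T)
   = [ln(116.8283/59.8602) + (0.0201 + 0.5·0.1062²)·6.8631] / (0.1062·√6.8631)
   = [0.668693 + 0.176651] / 0.278218 = 3.038428
d₂ = d₁ − σ√T = 3.038428 − 0.278218 = 2.760210
N(d₁) = 0.998811,  N(d₂) = 0.997112,  e^(−rT) = 0.871144
E₀ = V₀·N(d₁) − D·e^(−rT)·N(d₂)
   = 116.8283·0.998811 − 59.8602·0.871144·0.997112 = 64.693155
B₀ = V₀ − E₀ = 116.8283 − 64.693155 = 52.135145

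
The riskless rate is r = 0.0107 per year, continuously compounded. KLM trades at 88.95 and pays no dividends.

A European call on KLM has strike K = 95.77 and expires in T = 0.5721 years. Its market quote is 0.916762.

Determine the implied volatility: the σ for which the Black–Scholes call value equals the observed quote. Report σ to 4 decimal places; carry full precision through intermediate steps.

At σ = 0.1110 the Black–Scholes value reproduces the quote:
σ√T = 0.111·√0.5721 = 0.083957
d₁ = (ln(S/K) + (r+σ²/2)T) / (σ√T) = (ln(88.95/95.77) + (0.0107+0.111²/2)·0.5721) / 0.083957 = (-0.073875 + 0.009646) / 0.083957 = -0.765021
d₂ = d₁ − σ√T = -0.765021 − 0.083957 = -0.848978
e^{−rT} = 0.993897
N(d₁) = 0.222129,  N(d₂) = 0.197947
V = S·N(d₁) − K·e^{−rT}·N(d₂) = 19.758418 − 18.841657 = 0.916762 (equal to the quote); since ∂V/∂σ > 0 for all σ, the implied volatility is unique

sigma = 0.1110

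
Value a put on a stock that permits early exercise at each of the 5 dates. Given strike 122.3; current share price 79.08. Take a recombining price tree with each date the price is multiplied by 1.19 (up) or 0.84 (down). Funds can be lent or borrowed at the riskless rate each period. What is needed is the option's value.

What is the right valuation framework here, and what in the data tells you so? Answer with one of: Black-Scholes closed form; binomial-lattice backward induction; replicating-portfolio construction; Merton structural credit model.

framework: binomial-lattice backward induction

Key observation: the put (strike 122.3 on spot 79.08) is American-style on a 5-step discrete price model, so the early-exercise decision at every node requires stepwise backward valuation — a closed form cannot price the exercise right.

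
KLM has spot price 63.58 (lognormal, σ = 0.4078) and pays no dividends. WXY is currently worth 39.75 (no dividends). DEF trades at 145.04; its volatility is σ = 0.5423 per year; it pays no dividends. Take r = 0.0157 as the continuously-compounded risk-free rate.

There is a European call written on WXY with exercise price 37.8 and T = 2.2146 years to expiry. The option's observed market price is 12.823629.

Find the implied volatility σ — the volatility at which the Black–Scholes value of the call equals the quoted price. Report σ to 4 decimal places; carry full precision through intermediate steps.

sigma = 0.5034

At σ = 0.5034 the Black–Scholes value reproduces the quote:
σ√T = 0.5034·√2.2146 = 0.749136
d₁ = (ln(S/K) + (r+σ²/2)T) / (σ√T) = (ln(39.75/37.8) + (0.0157+0.5034²/2)·2.2146) / 0.749136 = (0.050301 + 0.315372) / 0.749136 = 0.488126
d₂ = d₁ − σ√T = 0.488126 − 0.749136 = -0.261011
e^{−rT} = 0.965828
N(d₁) = 0.687270,  N(d₂) = 0.397042
V = S·N(d₁) − K·e^{−rT}·N(d₂) = 27.318964 − 14.495336 = 12.823629 (equal to the quote); since ∂V/∂σ > 0 for all σ, the implied volatility is unique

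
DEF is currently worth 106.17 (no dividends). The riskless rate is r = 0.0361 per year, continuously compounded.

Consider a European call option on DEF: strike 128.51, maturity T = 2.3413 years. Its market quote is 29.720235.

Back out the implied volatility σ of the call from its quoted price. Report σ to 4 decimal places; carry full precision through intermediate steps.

At σ = 0.5314 the Black–Scholes value reproduces the quote:
σ√T = 0.5314·√2.3413 = 0.813111
d₁ = (ln(S/K) + (r+σ²/2)T) / (σ√T) = (ln(106.17/128.51) + (0.0361+0.5314²/2)·2.3413) / 0.813111 = (-0.190965 + 0.415096) / 0.813111 = 0.275646
d₂ = d₁ − σ√T = 0.275646 − 0.813111 = -0.537465
e^{−rT} = 0.918952
N(d₁) = 0.608590,  N(d₂) = 0.295473
V = S·N(d₁) − K·e^{−rT}·N(d₂) = 64.614001 − 34.893766 = 29.720235 (matching the quote); vega is positive throughout, so no other σ reproduces this price

sigma = 0.5314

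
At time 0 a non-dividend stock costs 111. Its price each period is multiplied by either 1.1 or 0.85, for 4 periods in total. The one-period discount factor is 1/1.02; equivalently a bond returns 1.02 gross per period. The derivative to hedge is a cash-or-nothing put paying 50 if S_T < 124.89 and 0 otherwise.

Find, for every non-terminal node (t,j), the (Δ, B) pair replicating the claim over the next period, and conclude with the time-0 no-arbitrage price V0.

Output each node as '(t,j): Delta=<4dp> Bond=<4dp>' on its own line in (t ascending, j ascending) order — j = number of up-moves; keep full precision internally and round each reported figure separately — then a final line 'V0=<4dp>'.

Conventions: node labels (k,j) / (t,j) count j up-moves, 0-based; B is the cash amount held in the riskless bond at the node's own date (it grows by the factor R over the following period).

Under the risk-neutral measure, an up-move has probability p* = (R−d)/(u−d) = 0.6800 and values discount at R = 1.02.
Terminal payoffs: V(4,0)=50.0000, V(4,1)=50.0000, V(4,2)=50.0000, V(4,3)=0.0000, V(4,4)=0.0000
(3,0): S=68.1679. Δ = (V_up−V_dn)/(S_up−S_dn) = (50.0000−50.0000)/(74.9847−57.9427) = 0.0000. V = [p*·50.0000 + (1−p*)·50.0000]/1.02 = 49.0196. B = V − Δ·S = 49.0196.
(3,1): S=88.2172. Δ = (V_up−V_dn)/(S_up−S_dn) = (50.0000−50.0000)/(97.0390−74.9847) = 0.0000. V = [p*·50.0000 + (1−p*)·50.0000]/1.02 = 49.0196. B = V − Δ·S = 49.0196.
(3,2): S=114.1635. Δ = (V_up−V_dn)/(S_up−S_dn) = (0.0000−50.0000)/(125.5799−97.0390) = -1.7519. V = [p*·0.0000 + (1−p*)·50.0000]/1.02 = 15.6863. B = V − Δ·S = 215.6863.
(3,3): S=147.7410. Δ = (V_up−V_dn)/(S_up−S_dn) = (0.0000−0.0000)/(162.5151−125.5799) = 0.0000. V = [p*·0.0000 + (1−p*)·0.0000]/1.02 = 0.0000. B = V − Δ·S = 0.0000.
(2,0): S=80.1975. Δ = (V_up−V_dn)/(S_up−S_dn) = (49.0196−49.0196)/(88.2172−68.1679) = 0.0000. V = [p*·49.0196 + (1−p*)·49.0196]/1.02 = 48.0584. B = V − Δ·S = 48.0584.
(2,1): S=103.7850. Δ = (V_up−V_dn)/(S_up−S_dn) = (15.6863−49.0196)/(114.1635−88.2173) = -1.2847. V = [p*·15.6863 + (1−p*)·49.0196]/1.02 = 25.8362. B = V − Δ·S = 159.1696.
(2,2): S=134.3100. Δ = (V_up−V_dn)/(S_up−S_dn) = (0.0000−15.6863)/(147.7410−114.1635) = -0.4672. V = [p*·0.0000 + (1−p*)·15.6863]/1.02 = 4.9212. B = V − Δ·S = 67.6663.
(1,0): S=94.3500. Δ = (V_up−V_dn)/(S_up−S_dn) = (25.8362−48.0584)/(103.7850−80.1975) = -0.9421. V = [p*·25.8362 + (1−p*)·48.0584]/1.02 = 32.3013. B = V − Δ·S = 121.1902.
(1,1): S=122.1000. Δ = (V_up−V_dn)/(S_up−S_dn) = (4.9212−25.8362)/(134.3100−103.7850) = -0.6852. V = [p*·4.9212 + (1−p*)·25.8362]/1.02 = 11.3863. B = V − Δ·S = 95.0464.
(0,0): S=111.0000. Δ = (V_up−V_dn)/(S_up−S_dn) = (11.3863−32.3013)/(122.1000−94.3500) = -0.7537. V = [p*·11.3863 + (1−p*)·32.3013]/1.02 = 17.7246. B = V − Δ·S = 101.3847.
Verification: the root portfolio costs Δ(0,0)·S0 + B(0,0) = 17.7246, matching V0.

(0,0): Delta=-0.7537 Bond=101.3847
(1,0): Delta=-0.9421 Bond=121.1902
(1,1): Delta=-0.6852 Bond=95.0464
(2,0): Delta=0.0000 Bond=48.0584
(2,1): Delta=-1.2847 Bond=159.1696
(2,2): Delta=-0.4672 Bond=67.6663
(3,0): Delta=0.0000 Bond=49.0196
(3,1): Delta=0.0000 Bond=49.0196
(3,2): Delta=-1.7519 Bond=215.6863
(3,3): Delta=0.0000 Bond=0.0000
V0=17.7246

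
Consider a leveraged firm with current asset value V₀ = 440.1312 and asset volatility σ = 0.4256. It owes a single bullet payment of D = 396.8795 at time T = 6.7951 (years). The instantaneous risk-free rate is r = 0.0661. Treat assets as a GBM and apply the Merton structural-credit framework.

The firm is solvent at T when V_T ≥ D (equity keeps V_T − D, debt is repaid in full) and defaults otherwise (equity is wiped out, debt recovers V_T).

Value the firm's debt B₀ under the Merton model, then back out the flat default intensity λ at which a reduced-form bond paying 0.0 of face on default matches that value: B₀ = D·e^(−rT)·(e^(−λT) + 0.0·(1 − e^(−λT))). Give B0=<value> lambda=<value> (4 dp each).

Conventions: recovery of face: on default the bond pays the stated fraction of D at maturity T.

B0=185.2731 lambda=0.0460

Work the structural quantities from V₀ = 440.1312 against face 396.8795:
d₁ = [ln(V₀/D) + (r + σ²/2)T] / (σ√T)
   = [ln(440.1312/396.8795) + (0.0661 + 0.5·0.4256²)·6.7951] / (0.4256·√6.7951)
   = [0.103440 + 1.064573] / 1.109429 = 1.052805
d₂ = d₁ − σ√T = 1.052805 − 1.109429 = -0.056624
N(d₁) = 0.853785,  N(d₂) = 0.477422,  e^(−rT) = 0.638166
E₀ = V₀·N(d₁) − D·e^(−rT)·N(d₂)
   = 440.1312·0.853785 − 396.8795·0.638166·0.477422 = 254.858105
B₀ = V₀ − E₀ = 440.1312 − 254.858105 = 185.273095
e^(−λT) = (B₀·e^(rT)/D − 0)/(1 − 0) = (185.2731·1.566989/396.8795 − 0)/1 = 0.73150908
λ = −ln(0.73150908)/6.7951 = 0.046010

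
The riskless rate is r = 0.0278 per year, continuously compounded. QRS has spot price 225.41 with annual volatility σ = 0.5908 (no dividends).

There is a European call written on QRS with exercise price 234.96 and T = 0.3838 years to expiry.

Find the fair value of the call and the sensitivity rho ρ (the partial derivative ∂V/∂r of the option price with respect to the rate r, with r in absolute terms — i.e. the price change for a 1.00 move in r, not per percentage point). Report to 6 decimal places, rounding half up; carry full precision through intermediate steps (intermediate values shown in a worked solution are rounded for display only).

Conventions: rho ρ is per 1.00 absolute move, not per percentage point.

σ√T = 0.5908·√0.3838 = 0.366010
d₁ = (ln(S/K) + (r+σ²/2)T) / (σ√T) = (ln(225.41/234.96) + (0.0278+0.5908²/2)·0.3838) / 0.366010 = (-0.041494 + 0.077651) / 0.366010 = 0.098787
d₂ = d₁ − σ√T = 0.098787 − 0.366010 = -0.267223
e^{−rT} = 0.989387
N(d₁) = 0.539346,  N(d₂) = 0.394649
Call price V = S·N(d₁) − K·e^{−rT}·N(d₂) = 121.574039 − 91.742553 = 29.831486
ρ = K·T·e^{−rT}·N(d₂) = 35.210792

price = 29.831486
ρ = 35.210792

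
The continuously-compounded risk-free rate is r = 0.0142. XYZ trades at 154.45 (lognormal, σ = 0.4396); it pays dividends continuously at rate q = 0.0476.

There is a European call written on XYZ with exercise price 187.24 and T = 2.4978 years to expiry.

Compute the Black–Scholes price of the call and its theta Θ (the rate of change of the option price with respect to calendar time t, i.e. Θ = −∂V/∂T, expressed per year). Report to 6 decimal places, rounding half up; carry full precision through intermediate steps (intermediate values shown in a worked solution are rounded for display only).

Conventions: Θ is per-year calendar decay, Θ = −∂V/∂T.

σ√T = 0.4396·√2.4978 = 0.694763
d₁ = (ln(S/K) + (r−q+σ²/2)T) / (σ√T) = (ln(154.45/187.24) + (0.0142−0.0476+0.4396²/2)·2.4978) / 0.694763 = (-0.192521 + 0.157921) / 0.694763 = -0.049801
d₂ = d₁ − σ√T = -0.049801 − 0.694763 = -0.744563
e^{−rT} = 0.965153
e^{−qT} = 0.887901
N(d₁) = 0.480141,  N(d₂) = 0.228268
Call price V = S·e^{−qT}·N(d₁) − K·e^{−rT}·N(d₂) = 65.844692 − 41.251473 = 24.593220
φ(d₁) = (1/√(2π))·e^{−d₁²/2} = 0.398448
Θ = −S·e^{−qT}·φ(d₁)·σ/(2√T) + q·S·e^{−qT}·N(d₁) − r·K·e^{−rT}·N(d₂) = −7.599285 + 3.134207 − 0.585771 = -5.050848

price = 24.593220
Θ = -5.050848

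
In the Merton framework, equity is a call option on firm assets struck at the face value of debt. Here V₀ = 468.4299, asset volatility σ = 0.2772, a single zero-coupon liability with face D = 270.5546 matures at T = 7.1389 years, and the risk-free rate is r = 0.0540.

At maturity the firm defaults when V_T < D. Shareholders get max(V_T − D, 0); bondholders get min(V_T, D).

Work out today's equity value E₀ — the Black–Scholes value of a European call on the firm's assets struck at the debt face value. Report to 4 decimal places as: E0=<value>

Equity is a call on the firm's assets struck at D = 270.5546:
d₁ = [ln(V₀/D) + (r + σ²/2)T] / (σ√T)
   = [ln(468.4299/270.5546) + (0.0540 + 0.5·0.2772²)·7.1389] / (0.2772·√7.1389)
   = [0.548913 + 0.659777] / 0.740643 = 1.631946
d₂ = d₁ − σ√T = 1.631946 − 0.740643 = 0.891303
N(d₁) = 0.948655,  N(d₂) = 0.813617,  e^(−rT) = 0.680110
E₀ = V₀·N(d₁) − D·e^(−rT)·N(d₂)
   = 468.4299·0.948655 − 270.5546·0.680110·0.813617 = 294.667067

E0=294.6671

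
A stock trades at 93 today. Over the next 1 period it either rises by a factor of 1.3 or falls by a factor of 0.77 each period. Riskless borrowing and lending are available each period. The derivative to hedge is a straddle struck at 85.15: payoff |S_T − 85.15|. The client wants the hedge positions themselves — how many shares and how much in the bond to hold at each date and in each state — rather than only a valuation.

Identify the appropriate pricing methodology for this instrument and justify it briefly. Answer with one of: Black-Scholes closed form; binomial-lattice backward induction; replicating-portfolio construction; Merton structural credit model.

framework: replicating-portfolio construction

Key observation: the task asks for the hedge itself — share and bond holdings at every node of the 1-period tree on spot 93 with factors 1.3/0.77 — which is exactly what the replicating-portfolio construction produces.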